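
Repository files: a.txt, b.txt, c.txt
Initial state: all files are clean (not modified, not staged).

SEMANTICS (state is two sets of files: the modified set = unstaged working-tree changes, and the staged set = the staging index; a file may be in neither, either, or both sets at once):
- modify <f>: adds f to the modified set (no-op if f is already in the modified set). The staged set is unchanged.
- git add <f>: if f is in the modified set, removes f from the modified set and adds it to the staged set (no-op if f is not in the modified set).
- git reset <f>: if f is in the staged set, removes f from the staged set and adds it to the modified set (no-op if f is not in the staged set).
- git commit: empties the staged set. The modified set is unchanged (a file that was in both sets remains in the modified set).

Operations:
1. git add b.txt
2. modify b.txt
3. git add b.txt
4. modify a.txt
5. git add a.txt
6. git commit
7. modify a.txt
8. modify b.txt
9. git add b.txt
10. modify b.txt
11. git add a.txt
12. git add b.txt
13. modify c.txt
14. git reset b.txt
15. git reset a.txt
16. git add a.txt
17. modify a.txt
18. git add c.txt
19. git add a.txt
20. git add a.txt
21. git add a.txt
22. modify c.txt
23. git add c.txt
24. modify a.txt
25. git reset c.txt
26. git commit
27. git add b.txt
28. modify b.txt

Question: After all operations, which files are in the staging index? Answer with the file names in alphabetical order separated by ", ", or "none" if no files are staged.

After op 1 (git add b.txt): modified={none} staged={none}
After op 2 (modify b.txt): modified={b.txt} staged={none}
After op 3 (git add b.txt): modified={none} staged={b.txt}
After op 4 (modify a.txt): modified={a.txt} staged={b.txt}
After op 5 (git add a.txt): modified={none} staged={a.txt, b.txt}
After op 6 (git commit): modified={none} staged={none}
After op 7 (modify a.txt): modified={a.txt} staged={none}
After op 8 (modify b.txt): modified={a.txt, b.txt} staged={none}
After op 9 (git add b.txt): modified={a.txt} staged={b.txt}
After op 10 (modify b.txt): modified={a.txt, b.txt} staged={b.txt}
After op 11 (git add a.txt): modified={b.txt} staged={a.txt, b.txt}
After op 12 (git add b.txt): modified={none} staged={a.txt, b.txt}
After op 13 (modify c.txt): modified={c.txt} staged={a.txt, b.txt}
After op 14 (git reset b.txt): modified={b.txt, c.txt} staged={a.txt}
After op 15 (git reset a.txt): modified={a.txt, b.txt, c.txt} staged={none}
After op 16 (git add a.txt): modified={b.txt, c.txt} staged={a.txt}
After op 17 (modify a.txt): modified={a.txt, b.txt, c.txt} staged={a.txt}
After op 18 (git add c.txt): modified={a.txt, b.txt} staged={a.txt, c.txt}
After op 19 (git add a.txt): modified={b.txt} staged={a.txt, c.txt}
After op 20 (git add a.txt): modified={b.txt} staged={a.txt, c.txt}
After op 21 (git add a.txt): modified={b.txt} staged={a.txt, c.txt}
After op 22 (modify c.txt): modified={b.txt, c.txt} staged={a.txt, c.txt}
After op 23 (git add c.txt): modified={b.txt} staged={a.txt, c.txt}
After op 24 (modify a.txt): modified={a.txt, b.txt} staged={a.txt, c.txt}
After op 25 (git reset c.txt): modified={a.txt, b.txt, c.txt} staged={a.txt}
After op 26 (git commit): modified={a.txt, b.txt, c.txt} staged={none}
After op 27 (git add b.txt): modified={a.txt, c.txt} staged={b.txt}
After op 28 (modify b.txt): modified={a.txt, b.txt, c.txt} staged={b.txt}

Answer: b.txt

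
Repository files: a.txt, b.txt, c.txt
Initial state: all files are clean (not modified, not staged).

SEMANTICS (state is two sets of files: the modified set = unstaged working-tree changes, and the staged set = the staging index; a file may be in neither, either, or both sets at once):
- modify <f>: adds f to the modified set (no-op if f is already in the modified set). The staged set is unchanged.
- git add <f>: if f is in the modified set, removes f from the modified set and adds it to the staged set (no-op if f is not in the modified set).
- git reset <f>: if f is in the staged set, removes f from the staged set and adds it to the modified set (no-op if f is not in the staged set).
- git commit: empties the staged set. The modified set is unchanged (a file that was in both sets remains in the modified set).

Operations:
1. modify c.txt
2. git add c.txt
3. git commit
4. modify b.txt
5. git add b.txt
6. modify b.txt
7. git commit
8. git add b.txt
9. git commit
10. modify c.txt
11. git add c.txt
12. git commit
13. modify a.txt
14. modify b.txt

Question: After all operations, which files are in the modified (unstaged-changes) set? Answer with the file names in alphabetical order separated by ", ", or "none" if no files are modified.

After op 1 (modify c.txt): modified={c.txt} staged={none}
After op 2 (git add c.txt): modified={none} staged={c.txt}
After op 3 (git commit): modified={none} staged={none}
After op 4 (modify b.txt): modified={b.txt} staged={none}
After op 5 (git add b.txt): modified={none} staged={b.txt}
After op 6 (modify b.txt): modified={b.txt} staged={b.txt}
After op 7 (git commit): modified={b.txt} staged={none}
After op 8 (git add b.txt): modified={none} staged={b.txt}
After op 9 (git commit): modified={none} staged={none}
After op 10 (modify c.txt): modified={c.txt} staged={none}
After op 11 (git add c.txt): modified={none} staged={c.txt}
After op 12 (git commit): modified={none} staged={none}
After op 13 (modify a.txt): modified={a.txt} staged={none}
After op 14 (modify b.txt): modified={a.txt, b.txt} staged={none}

Answer: a.txt, b.txt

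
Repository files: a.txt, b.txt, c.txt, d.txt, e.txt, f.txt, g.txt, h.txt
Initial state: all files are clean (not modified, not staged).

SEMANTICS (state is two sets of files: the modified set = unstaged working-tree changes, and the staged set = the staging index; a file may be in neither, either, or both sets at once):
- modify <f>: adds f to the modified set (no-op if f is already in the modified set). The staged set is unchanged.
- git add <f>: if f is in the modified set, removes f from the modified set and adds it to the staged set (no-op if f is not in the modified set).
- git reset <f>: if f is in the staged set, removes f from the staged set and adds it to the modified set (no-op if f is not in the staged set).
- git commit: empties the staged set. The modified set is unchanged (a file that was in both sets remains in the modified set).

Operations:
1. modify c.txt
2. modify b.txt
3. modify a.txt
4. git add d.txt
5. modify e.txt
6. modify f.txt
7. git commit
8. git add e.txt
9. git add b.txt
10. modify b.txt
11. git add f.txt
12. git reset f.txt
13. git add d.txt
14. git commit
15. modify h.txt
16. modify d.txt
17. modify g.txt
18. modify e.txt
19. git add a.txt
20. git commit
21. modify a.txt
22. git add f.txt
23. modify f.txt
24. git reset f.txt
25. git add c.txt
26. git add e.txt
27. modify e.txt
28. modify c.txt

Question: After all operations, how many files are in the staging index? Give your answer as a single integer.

Answer: 2

Derivation:
After op 1 (modify c.txt): modified={c.txt} staged={none}
After op 2 (modify b.txt): modified={b.txt, c.txt} staged={none}
After op 3 (modify a.txt): modified={a.txt, b.txt, c.txt} staged={none}
After op 4 (git add d.txt): modified={a.txt, b.txt, c.txt} staged={none}
After op 5 (modify e.txt): modified={a.txt, b.txt, c.txt, e.txt} staged={none}
After op 6 (modify f.txt): modified={a.txt, b.txt, c.txt, e.txt, f.txt} staged={none}
After op 7 (git commit): modified={a.txt, b.txt, c.txt, e.txt, f.txt} staged={none}
After op 8 (git add e.txt): modified={a.txt, b.txt, c.txt, f.txt} staged={e.txt}
After op 9 (git add b.txt): modified={a.txt, c.txt, f.txt} staged={b.txt, e.txt}
After op 10 (modify b.txt): modified={a.txt, b.txt, c.txt, f.txt} staged={b.txt, e.txt}
After op 11 (git add f.txt): modified={a.txt, b.txt, c.txt} staged={b.txt, e.txt, f.txt}
After op 12 (git reset f.txt): modified={a.txt, b.txt, c.txt, f.txt} staged={b.txt, e.txt}
After op 13 (git add d.txt): modified={a.txt, b.txt, c.txt, f.txt} staged={b.txt, e.txt}
After op 14 (git commit): modified={a.txt, b.txt, c.txt, f.txt} staged={none}
After op 15 (modify h.txt): modified={a.txt, b.txt, c.txt, f.txt, h.txt} staged={none}
After op 16 (modify d.txt): modified={a.txt, b.txt, c.txt, d.txt, f.txt, h.txt} staged={none}
After op 17 (modify g.txt): modified={a.txt, b.txt, c.txt, d.txt, f.txt, g.txt, h.txt} staged={none}
After op 18 (modify e.txt): modified={a.txt, b.txt, c.txt, d.txt, e.txt, f.txt, g.txt, h.txt} staged={none}
After op 19 (git add a.txt): modified={b.txt, c.txt, d.txt, e.txt, f.txt, g.txt, h.txt} staged={a.txt}
After op 20 (git commit): modified={b.txt, c.txt, d.txt, e.txt, f.txt, g.txt, h.txt} staged={none}
After op 21 (modify a.txt): modified={a.txt, b.txt, c.txt, d.txt, e.txt, f.txt, g.txt, h.txt} staged={none}
After op 22 (git add f.txt): modified={a.txt, b.txt, c.txt, d.txt, e.txt, g.txt, h.txt} staged={f.txt}
After op 23 (modify f.txt): modified={a.txt, b.txt, c.txt, d.txt, e.txt, f.txt, g.txt, h.txt} staged={f.txt}
After op 24 (git reset f.txt): modified={a.txt, b.txt, c.txt, d.txt, e.txt, f.txt, g.txt, h.txt} staged={none}
After op 25 (git add c.txt): modified={a.txt, b.txt, d.txt, e.txt, f.txt, g.txt, h.txt} staged={c.txt}
After op 26 (git add e.txt): modified={a.txt, b.txt, d.txt, f.txt, g.txt, h.txt} staged={c.txt, e.txt}
After op 27 (modify e.txt): modified={a.txt, b.txt, d.txt, e.txt, f.txt, g.txt, h.txt} staged={c.txt, e.txt}
After op 28 (modify c.txt): modified={a.txt, b.txt, c.txt, d.txt, e.txt, f.txt, g.txt, h.txt} staged={c.txt, e.txt}
Final staged set: {c.txt, e.txt} -> count=2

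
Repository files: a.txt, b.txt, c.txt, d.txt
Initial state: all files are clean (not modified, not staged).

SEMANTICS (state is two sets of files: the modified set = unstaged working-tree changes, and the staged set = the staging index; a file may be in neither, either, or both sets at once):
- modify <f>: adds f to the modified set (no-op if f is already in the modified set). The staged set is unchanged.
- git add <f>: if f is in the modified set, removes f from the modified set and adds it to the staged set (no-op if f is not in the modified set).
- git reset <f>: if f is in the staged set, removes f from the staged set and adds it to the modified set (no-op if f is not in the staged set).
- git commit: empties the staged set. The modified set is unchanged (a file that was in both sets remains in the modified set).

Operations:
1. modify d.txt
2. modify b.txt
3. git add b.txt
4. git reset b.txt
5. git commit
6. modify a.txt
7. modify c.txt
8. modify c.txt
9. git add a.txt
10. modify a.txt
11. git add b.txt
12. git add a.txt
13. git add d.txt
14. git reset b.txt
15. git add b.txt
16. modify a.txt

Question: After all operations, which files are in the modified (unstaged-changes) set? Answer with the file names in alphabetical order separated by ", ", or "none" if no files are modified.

Answer: a.txt, c.txt

Derivation:
After op 1 (modify d.txt): modified={d.txt} staged={none}
After op 2 (modify b.txt): modified={b.txt, d.txt} staged={none}
After op 3 (git add b.txt): modified={d.txt} staged={b.txt}
After op 4 (git reset b.txt): modified={b.txt, d.txt} staged={none}
After op 5 (git commit): modified={b.txt, d.txt} staged={none}
After op 6 (modify a.txt): modified={a.txt, b.txt, d.txt} staged={none}
After op 7 (modify c.txt): modified={a.txt, b.txt, c.txt, d.txt} staged={none}
After op 8 (modify c.txt): modified={a.txt, b.txt, c.txt, d.txt} staged={none}
After op 9 (git add a.txt): modified={b.txt, c.txt, d.txt} staged={a.txt}
After op 10 (modify a.txt): modified={a.txt, b.txt, c.txt, d.txt} staged={a.txt}
After op 11 (git add b.txt): modified={a.txt, c.txt, d.txt} staged={a.txt, b.txt}
After op 12 (git add a.txt): modified={c.txt, d.txt} staged={a.txt, b.txt}
After op 13 (git add d.txt): modified={c.txt} staged={a.txt, b.txt, d.txt}
After op 14 (git reset b.txt): modified={b.txt, c.txt} staged={a.txt, d.txt}
After op 15 (git add b.txt): modified={c.txt} staged={a.txt, b.txt, d.txt}
After op 16 (modify a.txt): modified={a.txt, c.txt} staged={a.txt, b.txt, d.txt}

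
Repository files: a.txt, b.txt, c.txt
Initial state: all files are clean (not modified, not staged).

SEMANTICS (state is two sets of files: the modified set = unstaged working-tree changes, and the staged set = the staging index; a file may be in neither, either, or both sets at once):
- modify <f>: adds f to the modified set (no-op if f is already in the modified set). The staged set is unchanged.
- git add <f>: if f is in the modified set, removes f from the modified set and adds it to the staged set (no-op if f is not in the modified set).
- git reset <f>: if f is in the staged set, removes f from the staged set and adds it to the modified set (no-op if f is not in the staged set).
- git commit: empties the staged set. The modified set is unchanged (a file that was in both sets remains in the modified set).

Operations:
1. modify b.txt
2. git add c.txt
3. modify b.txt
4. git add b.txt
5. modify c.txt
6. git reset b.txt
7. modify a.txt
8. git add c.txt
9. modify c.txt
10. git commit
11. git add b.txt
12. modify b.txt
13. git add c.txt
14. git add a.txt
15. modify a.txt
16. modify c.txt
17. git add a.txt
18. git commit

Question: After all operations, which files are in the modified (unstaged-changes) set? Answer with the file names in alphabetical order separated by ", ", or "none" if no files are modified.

Answer: b.txt, c.txt

Derivation:
After op 1 (modify b.txt): modified={b.txt} staged={none}
After op 2 (git add c.txt): modified={b.txt} staged={none}
After op 3 (modify b.txt): modified={b.txt} staged={none}
After op 4 (git add b.txt): modified={none} staged={b.txt}
After op 5 (modify c.txt): modified={c.txt} staged={b.txt}
After op 6 (git reset b.txt): modified={b.txt, c.txt} staged={none}
After op 7 (modify a.txt): modified={a.txt, b.txt, c.txt} staged={none}
After op 8 (git add c.txt): modified={a.txt, b.txt} staged={c.txt}
After op 9 (modify c.txt): modified={a.txt, b.txt, c.txt} staged={c.txt}
After op 10 (git commit): modified={a.txt, b.txt, c.txt} staged={none}
After op 11 (git add b.txt): modified={a.txt, c.txt} staged={b.txt}
After op 12 (modify b.txt): modified={a.txt, b.txt, c.txt} staged={b.txt}
After op 13 (git add c.txt): modified={a.txt, b.txt} staged={b.txt, c.txt}
After op 14 (git add a.txt): modified={b.txt} staged={a.txt, b.txt, c.txt}
After op 15 (modify a.txt): modified={a.txt, b.txt} staged={a.txt, b.txt, c.txt}
After op 16 (modify c.txt): modified={a.txt, b.txt, c.txt} staged={a.txt, b.txt, c.txt}
After op 17 (git add a.txt): modified={b.txt, c.txt} staged={a.txt, b.txt, c.txt}
After op 18 (git commit): modified={b.txt, c.txt} staged={none}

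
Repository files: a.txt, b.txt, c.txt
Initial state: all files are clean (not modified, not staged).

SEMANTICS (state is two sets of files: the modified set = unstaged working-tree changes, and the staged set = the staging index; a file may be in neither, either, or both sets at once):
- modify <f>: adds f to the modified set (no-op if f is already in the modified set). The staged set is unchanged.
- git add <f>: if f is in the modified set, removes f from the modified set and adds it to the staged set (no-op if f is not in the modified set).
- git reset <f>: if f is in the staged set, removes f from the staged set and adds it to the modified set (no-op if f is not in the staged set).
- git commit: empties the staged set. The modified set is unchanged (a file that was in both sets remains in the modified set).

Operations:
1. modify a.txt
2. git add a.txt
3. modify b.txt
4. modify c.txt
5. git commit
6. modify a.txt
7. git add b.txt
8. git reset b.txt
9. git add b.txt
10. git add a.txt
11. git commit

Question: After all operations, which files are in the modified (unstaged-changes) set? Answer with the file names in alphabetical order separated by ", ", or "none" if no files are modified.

Answer: c.txt

Derivation:
After op 1 (modify a.txt): modified={a.txt} staged={none}
After op 2 (git add a.txt): modified={none} staged={a.txt}
After op 3 (modify b.txt): modified={b.txt} staged={a.txt}
After op 4 (modify c.txt): modified={b.txt, c.txt} staged={a.txt}
After op 5 (git commit): modified={b.txt, c.txt} staged={none}
After op 6 (modify a.txt): modified={a.txt, b.txt, c.txt} staged={none}
After op 7 (git add b.txt): modified={a.txt, c.txt} staged={b.txt}
After op 8 (git reset b.txt): modified={a.txt, b.txt, c.txt} staged={none}
After op 9 (git add b.txt): modified={a.txt, c.txt} staged={b.txt}
After op 10 (git add a.txt): modified={c.txt} staged={a.txt, b.txt}
After op 11 (git commit): modified={c.txt} staged={none}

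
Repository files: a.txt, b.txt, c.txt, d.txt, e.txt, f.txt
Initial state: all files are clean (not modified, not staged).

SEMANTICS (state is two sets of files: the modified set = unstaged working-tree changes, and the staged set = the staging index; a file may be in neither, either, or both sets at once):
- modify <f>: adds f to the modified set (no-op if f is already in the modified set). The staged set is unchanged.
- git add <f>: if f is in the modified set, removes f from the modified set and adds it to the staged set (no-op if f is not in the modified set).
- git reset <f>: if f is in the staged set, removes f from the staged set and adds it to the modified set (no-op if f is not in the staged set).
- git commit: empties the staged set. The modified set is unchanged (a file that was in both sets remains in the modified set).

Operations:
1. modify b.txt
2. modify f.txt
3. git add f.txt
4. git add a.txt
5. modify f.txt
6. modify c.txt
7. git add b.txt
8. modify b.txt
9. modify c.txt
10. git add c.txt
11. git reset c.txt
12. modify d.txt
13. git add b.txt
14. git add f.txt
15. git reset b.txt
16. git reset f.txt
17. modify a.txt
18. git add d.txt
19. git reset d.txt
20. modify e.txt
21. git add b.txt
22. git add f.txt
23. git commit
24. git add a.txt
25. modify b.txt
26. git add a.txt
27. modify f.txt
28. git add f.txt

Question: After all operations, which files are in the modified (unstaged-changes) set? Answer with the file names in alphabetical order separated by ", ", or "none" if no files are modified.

Answer: b.txt, c.txt, d.txt, e.txt

Derivation:
After op 1 (modify b.txt): modified={b.txt} staged={none}
After op 2 (modify f.txt): modified={b.txt, f.txt} staged={none}
After op 3 (git add f.txt): modified={b.txt} staged={f.txt}
After op 4 (git add a.txt): modified={b.txt} staged={f.txt}
After op 5 (modify f.txt): modified={b.txt, f.txt} staged={f.txt}
After op 6 (modify c.txt): modified={b.txt, c.txt, f.txt} staged={f.txt}
After op 7 (git add b.txt): modified={c.txt, f.txt} staged={b.txt, f.txt}
After op 8 (modify b.txt): modified={b.txt, c.txt, f.txt} staged={b.txt, f.txt}
After op 9 (modify c.txt): modified={b.txt, c.txt, f.txt} staged={b.txt, f.txt}
After op 10 (git add c.txt): modified={b.txt, f.txt} staged={b.txt, c.txt, f.txt}
After op 11 (git reset c.txt): modified={b.txt, c.txt, f.txt} staged={b.txt, f.txt}
After op 12 (modify d.txt): modified={b.txt, c.txt, d.txt, f.txt} staged={b.txt, f.txt}
After op 13 (git add b.txt): modified={c.txt, d.txt, f.txt} staged={b.txt, f.txt}
After op 14 (git add f.txt): modified={c.txt, d.txt} staged={b.txt, f.txt}
After op 15 (git reset b.txt): modified={b.txt, c.txt, d.txt} staged={f.txt}
After op 16 (git reset f.txt): modified={b.txt, c.txt, d.txt, f.txt} staged={none}
After op 17 (modify a.txt): modified={a.txt, b.txt, c.txt, d.txt, f.txt} staged={none}
After op 18 (git add d.txt): modified={a.txt, b.txt, c.txt, f.txt} staged={d.txt}
After op 19 (git reset d.txt): modified={a.txt, b.txt, c.txt, d.txt, f.txt} staged={none}
After op 20 (modify e.txt): modified={a.txt, b.txt, c.txt, d.txt, e.txt, f.txt} staged={none}
After op 21 (git add b.txt): modified={a.txt, c.txt, d.txt, e.txt, f.txt} staged={b.txt}
After op 22 (git add f.txt): modified={a.txt, c.txt, d.txt, e.txt} staged={b.txt, f.txt}
After op 23 (git commit): modified={a.txt, c.txt, d.txt, e.txt} staged={none}
After op 24 (git add a.txt): modified={c.txt, d.txt, e.txt} staged={a.txt}
After op 25 (modify b.txt): modified={b.txt, c.txt, d.txt, e.txt} staged={a.txt}
After op 26 (git add a.txt): modified={b.txt, c.txt, d.txt, e.txt} staged={a.txt}
After op 27 (modify f.txt): modified={b.txt, c.txt, d.txt, e.txt, f.txt} staged={a.txt}
After op 28 (git add f.txt): modified={b.txt, c.txt, d.txt, e.txt} staged={a.txt, f.txt}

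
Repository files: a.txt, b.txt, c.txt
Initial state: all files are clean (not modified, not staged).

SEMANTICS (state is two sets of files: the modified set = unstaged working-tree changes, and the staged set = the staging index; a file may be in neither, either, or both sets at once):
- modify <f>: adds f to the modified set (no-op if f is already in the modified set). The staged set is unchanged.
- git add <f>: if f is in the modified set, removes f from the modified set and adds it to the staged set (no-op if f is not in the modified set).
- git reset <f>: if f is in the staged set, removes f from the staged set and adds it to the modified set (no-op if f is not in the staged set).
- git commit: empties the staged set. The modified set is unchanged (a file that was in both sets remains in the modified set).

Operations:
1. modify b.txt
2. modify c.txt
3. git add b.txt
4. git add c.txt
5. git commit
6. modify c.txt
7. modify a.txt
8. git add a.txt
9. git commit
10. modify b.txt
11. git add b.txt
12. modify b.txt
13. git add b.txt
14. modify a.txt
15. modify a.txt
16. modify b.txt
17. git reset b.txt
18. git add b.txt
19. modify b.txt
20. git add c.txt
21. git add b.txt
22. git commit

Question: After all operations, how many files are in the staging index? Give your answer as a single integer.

After op 1 (modify b.txt): modified={b.txt} staged={none}
After op 2 (modify c.txt): modified={b.txt, c.txt} staged={none}
After op 3 (git add b.txt): modified={c.txt} staged={b.txt}
After op 4 (git add c.txt): modified={none} staged={b.txt, c.txt}
After op 5 (git commit): modified={none} staged={none}
After op 6 (modify c.txt): modified={c.txt} staged={none}
After op 7 (modify a.txt): modified={a.txt, c.txt} staged={none}
After op 8 (git add a.txt): modified={c.txt} staged={a.txt}
After op 9 (git commit): modified={c.txt} staged={none}
After op 10 (modify b.txt): modified={b.txt, c.txt} staged={none}
After op 11 (git add b.txt): modified={c.txt} staged={b.txt}
After op 12 (modify b.txt): modified={b.txt, c.txt} staged={b.txt}
After op 13 (git add b.txt): modified={c.txt} staged={b.txt}
After op 14 (modify a.txt): modified={a.txt, c.txt} staged={b.txt}
After op 15 (modify a.txt): modified={a.txt, c.txt} staged={b.txt}
After op 16 (modify b.txt): modified={a.txt, b.txt, c.txt} staged={b.txt}
After op 17 (git reset b.txt): modified={a.txt, b.txt, c.txt} staged={none}
After op 18 (git add b.txt): modified={a.txt, c.txt} staged={b.txt}
After op 19 (modify b.txt): modified={a.txt, b.txt, c.txt} staged={b.txt}
After op 20 (git add c.txt): modified={a.txt, b.txt} staged={b.txt, c.txt}
After op 21 (git add b.txt): modified={a.txt} staged={b.txt, c.txt}
After op 22 (git commit): modified={a.txt} staged={none}
Final staged set: {none} -> count=0

Answer: 0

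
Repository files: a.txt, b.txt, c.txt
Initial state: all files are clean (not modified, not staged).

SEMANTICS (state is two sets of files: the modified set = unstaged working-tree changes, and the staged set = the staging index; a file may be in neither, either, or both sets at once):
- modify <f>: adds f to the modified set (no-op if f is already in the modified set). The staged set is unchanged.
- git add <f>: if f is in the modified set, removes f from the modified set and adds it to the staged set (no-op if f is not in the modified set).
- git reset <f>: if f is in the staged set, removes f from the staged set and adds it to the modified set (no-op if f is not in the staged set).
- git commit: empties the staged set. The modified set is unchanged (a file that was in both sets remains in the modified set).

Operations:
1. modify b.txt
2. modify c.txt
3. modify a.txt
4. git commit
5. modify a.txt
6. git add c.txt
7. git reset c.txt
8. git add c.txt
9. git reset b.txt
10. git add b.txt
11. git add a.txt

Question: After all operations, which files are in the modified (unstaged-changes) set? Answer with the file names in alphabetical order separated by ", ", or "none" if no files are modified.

Answer: none

Derivation:
After op 1 (modify b.txt): modified={b.txt} staged={none}
After op 2 (modify c.txt): modified={b.txt, c.txt} staged={none}
After op 3 (modify a.txt): modified={a.txt, b.txt, c.txt} staged={none}
After op 4 (git commit): modified={a.txt, b.txt, c.txt} staged={none}
After op 5 (modify a.txt): modified={a.txt, b.txt, c.txt} staged={none}
After op 6 (git add c.txt): modified={a.txt, b.txt} staged={c.txt}
After op 7 (git reset c.txt): modified={a.txt, b.txt, c.txt} staged={none}
After op 8 (git add c.txt): modified={a.txt, b.txt} staged={c.txt}
After op 9 (git reset b.txt): modified={a.txt, b.txt} staged={c.txt}
After op 10 (git add b.txt): modified={a.txt} staged={b.txt, c.txt}
After op 11 (git add a.txt): modified={none} staged={a.txt, b.txt, c.txt}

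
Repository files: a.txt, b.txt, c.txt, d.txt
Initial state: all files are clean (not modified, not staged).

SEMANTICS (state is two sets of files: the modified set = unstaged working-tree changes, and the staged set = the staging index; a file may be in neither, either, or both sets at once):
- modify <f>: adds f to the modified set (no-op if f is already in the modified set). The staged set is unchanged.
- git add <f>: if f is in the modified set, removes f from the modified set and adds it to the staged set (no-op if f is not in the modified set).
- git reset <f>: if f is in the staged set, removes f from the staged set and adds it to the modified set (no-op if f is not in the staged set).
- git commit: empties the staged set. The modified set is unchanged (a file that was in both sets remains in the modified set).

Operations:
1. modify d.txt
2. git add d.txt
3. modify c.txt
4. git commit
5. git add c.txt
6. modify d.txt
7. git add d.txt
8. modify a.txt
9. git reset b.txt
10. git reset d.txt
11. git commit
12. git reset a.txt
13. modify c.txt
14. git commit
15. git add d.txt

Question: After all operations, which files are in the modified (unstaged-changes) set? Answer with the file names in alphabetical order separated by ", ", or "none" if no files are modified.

Answer: a.txt, c.txt

Derivation:
After op 1 (modify d.txt): modified={d.txt} staged={none}
After op 2 (git add d.txt): modified={none} staged={d.txt}
After op 3 (modify c.txt): modified={c.txt} staged={d.txt}
After op 4 (git commit): modified={c.txt} staged={none}
After op 5 (git add c.txt): modified={none} staged={c.txt}
After op 6 (modify d.txt): modified={d.txt} staged={c.txt}
After op 7 (git add d.txt): modified={none} staged={c.txt, d.txt}
After op 8 (modify a.txt): modified={a.txt} staged={c.txt, d.txt}
After op 9 (git reset b.txt): modified={a.txt} staged={c.txt, d.txt}
After op 10 (git reset d.txt): modified={a.txt, d.txt} staged={c.txt}
After op 11 (git commit): modified={a.txt, d.txt} staged={none}
After op 12 (git reset a.txt): modified={a.txt, d.txt} staged={none}
After op 13 (modify c.txt): modified={a.txt, c.txt, d.txt} staged={none}
After op 14 (git commit): modified={a.txt, c.txt, d.txt} staged={none}
After op 15 (git add d.txt): modified={a.txt, c.txt} staged={d.txt}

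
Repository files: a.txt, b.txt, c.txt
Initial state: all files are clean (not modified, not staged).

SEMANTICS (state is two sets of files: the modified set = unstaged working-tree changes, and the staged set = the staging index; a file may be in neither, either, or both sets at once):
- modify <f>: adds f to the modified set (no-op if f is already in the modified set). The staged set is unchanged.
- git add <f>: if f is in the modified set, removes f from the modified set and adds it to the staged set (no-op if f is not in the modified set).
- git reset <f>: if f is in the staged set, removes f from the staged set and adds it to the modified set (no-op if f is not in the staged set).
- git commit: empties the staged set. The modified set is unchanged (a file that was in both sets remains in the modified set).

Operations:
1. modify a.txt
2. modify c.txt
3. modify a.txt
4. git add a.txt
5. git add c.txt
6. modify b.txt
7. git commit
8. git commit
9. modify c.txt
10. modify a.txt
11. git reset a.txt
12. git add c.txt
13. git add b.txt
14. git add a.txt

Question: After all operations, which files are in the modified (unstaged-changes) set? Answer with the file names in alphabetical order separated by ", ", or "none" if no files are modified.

After op 1 (modify a.txt): modified={a.txt} staged={none}
After op 2 (modify c.txt): modified={a.txt, c.txt} staged={none}
After op 3 (modify a.txt): modified={a.txt, c.txt} staged={none}
After op 4 (git add a.txt): modified={c.txt} staged={a.txt}
After op 5 (git add c.txt): modified={none} staged={a.txt, c.txt}
After op 6 (modify b.txt): modified={b.txt} staged={a.txt, c.txt}
After op 7 (git commit): modified={b.txt} staged={none}
After op 8 (git commit): modified={b.txt} staged={none}
After op 9 (modify c.txt): modified={b.txt, c.txt} staged={none}
After op 10 (modify a.txt): modified={a.txt, b.txt, c.txt} staged={none}
After op 11 (git reset a.txt): modified={a.txt, b.txt, c.txt} staged={none}
After op 12 (git add c.txt): modified={a.txt, b.txt} staged={c.txt}
After op 13 (git add b.txt): modified={a.txt} staged={b.txt, c.txt}
After op 14 (git add a.txt): modified={none} staged={a.txt, b.txt, c.txt}

Answer: none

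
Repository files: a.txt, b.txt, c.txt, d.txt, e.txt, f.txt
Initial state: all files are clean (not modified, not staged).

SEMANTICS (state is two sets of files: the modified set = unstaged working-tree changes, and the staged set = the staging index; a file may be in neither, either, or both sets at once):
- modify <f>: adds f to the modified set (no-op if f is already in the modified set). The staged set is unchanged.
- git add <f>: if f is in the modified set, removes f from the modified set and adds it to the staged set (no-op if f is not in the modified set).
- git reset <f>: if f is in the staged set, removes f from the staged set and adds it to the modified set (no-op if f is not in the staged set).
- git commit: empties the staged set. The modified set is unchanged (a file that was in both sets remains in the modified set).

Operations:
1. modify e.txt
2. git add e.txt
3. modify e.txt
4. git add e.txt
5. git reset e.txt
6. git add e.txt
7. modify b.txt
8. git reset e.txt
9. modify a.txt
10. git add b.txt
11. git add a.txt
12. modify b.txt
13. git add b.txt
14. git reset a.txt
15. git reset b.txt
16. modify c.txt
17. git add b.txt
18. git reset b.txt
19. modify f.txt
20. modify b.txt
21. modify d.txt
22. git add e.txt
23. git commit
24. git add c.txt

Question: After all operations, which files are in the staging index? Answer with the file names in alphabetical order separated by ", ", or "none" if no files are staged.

After op 1 (modify e.txt): modified={e.txt} staged={none}
After op 2 (git add e.txt): modified={none} staged={e.txt}
After op 3 (modify e.txt): modified={e.txt} staged={e.txt}
After op 4 (git add e.txt): modified={none} staged={e.txt}
After op 5 (git reset e.txt): modified={e.txt} staged={none}
After op 6 (git add e.txt): modified={none} staged={e.txt}
After op 7 (modify b.txt): modified={b.txt} staged={e.txt}
After op 8 (git reset e.txt): modified={b.txt, e.txt} staged={none}
After op 9 (modify a.txt): modified={a.txt, b.txt, e.txt} staged={none}
After op 10 (git add b.txt): modified={a.txt, e.txt} staged={b.txt}
After op 11 (git add a.txt): modified={e.txt} staged={a.txt, b.txt}
After op 12 (modify b.txt): modified={b.txt, e.txt} staged={a.txt, b.txt}
After op 13 (git add b.txt): modified={e.txt} staged={a.txt, b.txt}
After op 14 (git reset a.txt): modified={a.txt, e.txt} staged={b.txt}
After op 15 (git reset b.txt): modified={a.txt, b.txt, e.txt} staged={none}
After op 16 (modify c.txt): modified={a.txt, b.txt, c.txt, e.txt} staged={none}
After op 17 (git add b.txt): modified={a.txt, c.txt, e.txt} staged={b.txt}
After op 18 (git reset b.txt): modified={a.txt, b.txt, c.txt, e.txt} staged={none}
After op 19 (modify f.txt): modified={a.txt, b.txt, c.txt, e.txt, f.txt} staged={none}
After op 20 (modify b.txt): modified={a.txt, b.txt, c.txt, e.txt, f.txt} staged={none}
After op 21 (modify d.txt): modified={a.txt, b.txt, c.txt, d.txt, e.txt, f.txt} staged={none}
After op 22 (git add e.txt): modified={a.txt, b.txt, c.txt, d.txt, f.txt} staged={e.txt}
After op 23 (git commit): modified={a.txt, b.txt, c.txt, d.txt, f.txt} staged={none}
After op 24 (git add c.txt): modified={a.txt, b.txt, d.txt, f.txt} staged={c.txt}

Answer: c.txt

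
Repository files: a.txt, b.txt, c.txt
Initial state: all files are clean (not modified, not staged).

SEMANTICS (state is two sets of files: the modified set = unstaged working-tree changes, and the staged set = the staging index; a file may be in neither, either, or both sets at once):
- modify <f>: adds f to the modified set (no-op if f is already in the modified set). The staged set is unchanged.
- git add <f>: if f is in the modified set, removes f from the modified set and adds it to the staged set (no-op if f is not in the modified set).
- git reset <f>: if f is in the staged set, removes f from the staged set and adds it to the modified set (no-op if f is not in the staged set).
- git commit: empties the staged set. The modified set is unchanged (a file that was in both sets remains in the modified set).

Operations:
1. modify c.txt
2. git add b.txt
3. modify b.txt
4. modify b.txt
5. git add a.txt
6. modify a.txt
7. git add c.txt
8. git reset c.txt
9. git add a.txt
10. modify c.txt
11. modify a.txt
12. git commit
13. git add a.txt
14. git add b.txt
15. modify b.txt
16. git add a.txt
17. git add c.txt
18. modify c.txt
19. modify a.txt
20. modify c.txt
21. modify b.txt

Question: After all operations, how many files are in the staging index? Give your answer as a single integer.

After op 1 (modify c.txt): modified={c.txt} staged={none}
After op 2 (git add b.txt): modified={c.txt} staged={none}
After op 3 (modify b.txt): modified={b.txt, c.txt} staged={none}
After op 4 (modify b.txt): modified={b.txt, c.txt} staged={none}
After op 5 (git add a.txt): modified={b.txt, c.txt} staged={none}
After op 6 (modify a.txt): modified={a.txt, b.txt, c.txt} staged={none}
After op 7 (git add c.txt): modified={a.txt, b.txt} staged={c.txt}
After op 8 (git reset c.txt): modified={a.txt, b.txt, c.txt} staged={none}
After op 9 (git add a.txt): modified={b.txt, c.txt} staged={a.txt}
After op 10 (modify c.txt): modified={b.txt, c.txt} staged={a.txt}
After op 11 (modify a.txt): modified={a.txt, b.txt, c.txt} staged={a.txt}
After op 12 (git commit): modified={a.txt, b.txt, c.txt} staged={none}
After op 13 (git add a.txt): modified={b.txt, c.txt} staged={a.txt}
After op 14 (git add b.txt): modified={c.txt} staged={a.txt, b.txt}
After op 15 (modify b.txt): modified={b.txt, c.txt} staged={a.txt, b.txt}
After op 16 (git add a.txt): modified={b.txt, c.txt} staged={a.txt, b.txt}
After op 17 (git add c.txt): modified={b.txt} staged={a.txt, b.txt, c.txt}
After op 18 (modify c.txt): modified={b.txt, c.txt} staged={a.txt, b.txt, c.txt}
After op 19 (modify a.txt): modified={a.txt, b.txt, c.txt} staged={a.txt, b.txt, c.txt}
After op 20 (modify c.txt): modified={a.txt, b.txt, c.txt} staged={a.txt, b.txt, c.txt}
After op 21 (modify b.txt): modified={a.txt, b.txt, c.txt} staged={a.txt, b.txt, c.txt}
Final staged set: {a.txt, b.txt, c.txt} -> count=3

Answer: 3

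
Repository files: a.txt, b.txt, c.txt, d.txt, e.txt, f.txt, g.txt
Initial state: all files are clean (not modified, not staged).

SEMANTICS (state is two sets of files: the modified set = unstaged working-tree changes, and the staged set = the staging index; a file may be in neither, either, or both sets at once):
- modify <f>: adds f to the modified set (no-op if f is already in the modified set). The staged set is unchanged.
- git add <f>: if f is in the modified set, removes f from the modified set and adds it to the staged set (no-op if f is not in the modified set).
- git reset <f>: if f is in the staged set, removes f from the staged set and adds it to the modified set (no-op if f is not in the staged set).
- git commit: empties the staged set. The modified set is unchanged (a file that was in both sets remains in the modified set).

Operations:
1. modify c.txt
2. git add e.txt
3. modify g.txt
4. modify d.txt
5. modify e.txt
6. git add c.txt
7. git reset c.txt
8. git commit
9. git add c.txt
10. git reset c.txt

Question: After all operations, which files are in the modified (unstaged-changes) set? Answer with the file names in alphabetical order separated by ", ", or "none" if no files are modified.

After op 1 (modify c.txt): modified={c.txt} staged={none}
After op 2 (git add e.txt): modified={c.txt} staged={none}
After op 3 (modify g.txt): modified={c.txt, g.txt} staged={none}
After op 4 (modify d.txt): modified={c.txt, d.txt, g.txt} staged={none}
After op 5 (modify e.txt): modified={c.txt, d.txt, e.txt, g.txt} staged={none}
After op 6 (git add c.txt): modified={d.txt, e.txt, g.txt} staged={c.txt}
After op 7 (git reset c.txt): modified={c.txt, d.txt, e.txt, g.txt} staged={none}
After op 8 (git commit): modified={c.txt, d.txt, e.txt, g.txt} staged={none}
After op 9 (git add c.txt): modified={d.txt, e.txt, g.txt} staged={c.txt}
After op 10 (git reset c.txt): modified={c.txt, d.txt, e.txt, g.txt} staged={none}

Answer: c.txt, d.txt, e.txt, g.txt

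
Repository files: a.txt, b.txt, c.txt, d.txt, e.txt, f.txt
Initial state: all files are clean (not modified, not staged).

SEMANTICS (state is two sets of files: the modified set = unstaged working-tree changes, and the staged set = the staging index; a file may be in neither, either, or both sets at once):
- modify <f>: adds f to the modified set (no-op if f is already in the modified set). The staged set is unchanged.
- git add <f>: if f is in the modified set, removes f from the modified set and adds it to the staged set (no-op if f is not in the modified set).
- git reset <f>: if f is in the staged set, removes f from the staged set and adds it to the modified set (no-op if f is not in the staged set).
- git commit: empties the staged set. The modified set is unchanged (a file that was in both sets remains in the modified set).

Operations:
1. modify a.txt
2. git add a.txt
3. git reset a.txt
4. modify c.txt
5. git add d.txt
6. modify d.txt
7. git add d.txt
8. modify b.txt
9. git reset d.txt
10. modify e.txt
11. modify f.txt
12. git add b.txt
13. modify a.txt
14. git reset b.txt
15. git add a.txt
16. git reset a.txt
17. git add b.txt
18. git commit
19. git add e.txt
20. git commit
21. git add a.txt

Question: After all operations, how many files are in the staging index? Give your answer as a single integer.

After op 1 (modify a.txt): modified={a.txt} staged={none}
After op 2 (git add a.txt): modified={none} staged={a.txt}
After op 3 (git reset a.txt): modified={a.txt} staged={none}
After op 4 (modify c.txt): modified={a.txt, c.txt} staged={none}
After op 5 (git add d.txt): modified={a.txt, c.txt} staged={none}
After op 6 (modify d.txt): modified={a.txt, c.txt, d.txt} staged={none}
After op 7 (git add d.txt): modified={a.txt, c.txt} staged={d.txt}
After op 8 (modify b.txt): modified={a.txt, b.txt, c.txt} staged={d.txt}
After op 9 (git reset d.txt): modified={a.txt, b.txt, c.txt, d.txt} staged={none}
After op 10 (modify e.txt): modified={a.txt, b.txt, c.txt, d.txt, e.txt} staged={none}
After op 11 (modify f.txt): modified={a.txt, b.txt, c.txt, d.txt, e.txt, f.txt} staged={none}
After op 12 (git add b.txt): modified={a.txt, c.txt, d.txt, e.txt, f.txt} staged={b.txt}
After op 13 (modify a.txt): modified={a.txt, c.txt, d.txt, e.txt, f.txt} staged={b.txt}
After op 14 (git reset b.txt): modified={a.txt, b.txt, c.txt, d.txt, e.txt, f.txt} staged={none}
After op 15 (git add a.txt): modified={b.txt, c.txt, d.txt, e.txt, f.txt} staged={a.txt}
After op 16 (git reset a.txt): modified={a.txt, b.txt, c.txt, d.txt, e.txt, f.txt} staged={none}
After op 17 (git add b.txt): modified={a.txt, c.txt, d.txt, e.txt, f.txt} staged={b.txt}
After op 18 (git commit): modified={a.txt, c.txt, d.txt, e.txt, f.txt} staged={none}
After op 19 (git add e.txt): modified={a.txt, c.txt, d.txt, f.txt} staged={e.txt}
After op 20 (git commit): modified={a.txt, c.txt, d.txt, f.txt} staged={none}
After op 21 (git add a.txt): modified={c.txt, d.txt, f.txt} staged={a.txt}
Final staged set: {a.txt} -> count=1

Answer: 1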